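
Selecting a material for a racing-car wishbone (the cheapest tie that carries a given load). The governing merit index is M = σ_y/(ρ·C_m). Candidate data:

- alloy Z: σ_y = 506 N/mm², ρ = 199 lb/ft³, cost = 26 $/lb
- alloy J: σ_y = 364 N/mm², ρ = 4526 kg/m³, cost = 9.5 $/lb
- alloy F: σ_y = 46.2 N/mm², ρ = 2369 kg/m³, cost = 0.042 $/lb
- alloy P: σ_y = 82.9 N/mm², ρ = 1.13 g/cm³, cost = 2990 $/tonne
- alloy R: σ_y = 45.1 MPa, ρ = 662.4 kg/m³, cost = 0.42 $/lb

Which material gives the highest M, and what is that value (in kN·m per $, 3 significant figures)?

alloy F, M = 211 kN·m per $

In SI units:
  alloy Z: σ_y = 506.0 MPa, ρ = 3188 kg/m³, cost = 57.32 $/kg
  alloy J: σ_y = 364.0 MPa, ρ = 4526 kg/m³, cost = 20.94 $/kg
  alloy F: σ_y = 46.20 MPa, ρ = 2369 kg/m³, cost = 0.09259 $/kg
  alloy P: σ_y = 82.90 MPa, ρ = 1130 kg/m³, cost = 2.990 $/kg
  alloy R: σ_y = 45.10 MPa, ρ = 662.4 kg/m³, cost = 0.9259 $/kg
  alloy F: M = 211 kN·m per $
  alloy R: M = 73.5 kN·m per $
  alloy P: M = 24.5 kN·m per $
  alloy J: M = 3.84 kN·m per $
  alloy Z: M = 2.77 kN·m per $
The maximum is for alloy F.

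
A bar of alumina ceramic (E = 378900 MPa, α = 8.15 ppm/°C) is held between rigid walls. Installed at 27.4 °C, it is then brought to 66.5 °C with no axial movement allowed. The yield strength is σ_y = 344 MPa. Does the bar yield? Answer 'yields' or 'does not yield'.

E = 378900 MPa = 378.9 GPa.
ΔT = 39.10 K. Constrained thermal stress σ = E·α·ΔT = 378.9×10³ MPa × 8.15×10⁻⁶ × 39.10 = 121 MPa (compressive).
Compare to σ_y = 344 MPa: σ < σ_y, so it does not yield.

does not yield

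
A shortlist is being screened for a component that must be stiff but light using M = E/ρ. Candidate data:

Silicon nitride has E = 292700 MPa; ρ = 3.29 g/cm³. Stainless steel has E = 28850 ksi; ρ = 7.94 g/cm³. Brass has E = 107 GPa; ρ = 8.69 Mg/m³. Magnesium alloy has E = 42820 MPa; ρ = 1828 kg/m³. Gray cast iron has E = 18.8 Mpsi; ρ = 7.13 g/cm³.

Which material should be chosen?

silicon nitride

Convert each candidate to consistent units, then evaluate M:
  silicon nitride: E = 292.7 GPa, ρ = 3290 kg/m³
  stainless steel: E = 198.9 GPa, ρ = 7940 kg/m³
  brass: E = 107.0 GPa, ρ = 8690 kg/m³
  magnesium alloy: E = 42.82 GPa, ρ = 1828 kg/m³
  gray cast iron: E = 129.6 GPa, ρ = 7130 kg/m³
  silicon nitride: M = 89.0 MN·m/kg
  stainless steel: M = 25.1 MN·m/kg
  magnesium alloy: M = 23.4 MN·m/kg
  gray cast iron: M = 18.2 MN·m/kg
  brass: M = 12.3 MN·m/kg
The maximum is for silicon nitride.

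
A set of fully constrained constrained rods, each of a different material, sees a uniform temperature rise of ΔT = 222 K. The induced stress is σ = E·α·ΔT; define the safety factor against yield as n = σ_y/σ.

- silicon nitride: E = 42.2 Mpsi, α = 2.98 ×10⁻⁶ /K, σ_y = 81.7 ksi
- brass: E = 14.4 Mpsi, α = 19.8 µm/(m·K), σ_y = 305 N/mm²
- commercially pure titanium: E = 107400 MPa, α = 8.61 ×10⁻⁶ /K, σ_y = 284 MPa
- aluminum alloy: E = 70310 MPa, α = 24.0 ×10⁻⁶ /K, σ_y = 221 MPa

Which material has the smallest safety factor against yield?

Per material, after unit conversion:
  silicon nitride: E = 291.0, α = 2.98, σ_y = 563.3 → σ = 192 MPa, n = 2.93
  brass: E = 99.28, α = 19.8, σ_y = 305.0 → σ = 436 MPa, n = 0.699
  commercially pure titanium: E = 107.4, α = 8.61, σ_y = 284.0 → σ = 205 MPa, n = 1.38
  aluminum alloy: E = 70.31, α = 24.0, σ_y = 221.0 → σ = 375 MPa, n = 0.590
The minimum is aluminum alloy at n = 0.590.

aluminum alloy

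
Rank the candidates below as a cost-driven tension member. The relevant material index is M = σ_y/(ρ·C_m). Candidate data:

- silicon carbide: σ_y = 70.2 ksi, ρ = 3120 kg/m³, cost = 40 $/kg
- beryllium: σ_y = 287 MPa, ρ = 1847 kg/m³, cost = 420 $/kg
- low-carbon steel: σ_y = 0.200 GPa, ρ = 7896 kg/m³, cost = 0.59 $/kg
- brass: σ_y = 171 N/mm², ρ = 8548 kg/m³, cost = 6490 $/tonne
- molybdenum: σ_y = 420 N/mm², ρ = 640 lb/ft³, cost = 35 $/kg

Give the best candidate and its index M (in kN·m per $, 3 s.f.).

low-carbon steel, M = 42.9 kN·m per $

After converting to SI:
  silicon carbide: σ_y = 484.0 MPa, ρ = 3120 kg/m³, cost = 40.00 $/kg
  beryllium: σ_y = 287.0 MPa, ρ = 1847 kg/m³, cost = 420.0 $/kg
  low-carbon steel: σ_y = 200.0 MPa, ρ = 7896 kg/m³, cost = 0.5900 $/kg
  brass: σ_y = 171.0 MPa, ρ = 8548 kg/m³, cost = 6.490 $/kg
  molybdenum: σ_y = 420.0 MPa, ρ = 10250 kg/m³, cost = 35.00 $/kg
  low-carbon steel: M = 42.9 kN·m per $
  silicon carbide: M = 3.88 kN·m per $
  brass: M = 3.08 kN·m per $
  molybdenum: M = 1.17 kN·m per $
  beryllium: M = 0.370 kN·m per $
Low-carbon steel has the largest M.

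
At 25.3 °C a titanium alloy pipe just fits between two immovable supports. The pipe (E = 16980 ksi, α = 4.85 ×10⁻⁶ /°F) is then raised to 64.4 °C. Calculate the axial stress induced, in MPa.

40.0 MPa

E = 16980 ksi = 117.1 GPa.
α = 4.85×10⁻⁶/°F × 9/5 = 8.73×10⁻⁶/K.
ΔT = 39.10 K. Constrained thermal stress σ = E·α·ΔT = 117.1×10³ MPa × 8.73×10⁻⁶ × 39.10 = 40.0 MPa (compressive).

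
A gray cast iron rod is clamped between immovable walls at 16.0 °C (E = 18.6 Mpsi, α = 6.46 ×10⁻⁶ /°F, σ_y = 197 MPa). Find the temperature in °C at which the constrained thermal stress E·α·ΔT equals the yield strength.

E = 18.6 Mpsi = 128.2 GPa.
α = 6.46×10⁻⁶/°F × 9/5 = 11.6×10⁻⁶/K.
E·α·ΔT = 197.0 MPa ⇒ ΔT = 197.0 / (128.2×10³ × 11.6×10⁻⁶) = 132.1 K.
T = 16.0 + 132.1 = 148.1 °C.

148 °C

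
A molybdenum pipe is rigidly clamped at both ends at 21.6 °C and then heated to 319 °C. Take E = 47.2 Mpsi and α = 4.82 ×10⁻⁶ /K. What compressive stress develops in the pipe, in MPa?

E = 47.2 Mpsi = 325.4 GPa.
ΔT = 297.4 K. Constrained thermal stress σ = E·α·ΔT = 325.4×10³ MPa × 4.82×10⁻⁶ × 297.4 = 466 MPa (compressive).

466 MPa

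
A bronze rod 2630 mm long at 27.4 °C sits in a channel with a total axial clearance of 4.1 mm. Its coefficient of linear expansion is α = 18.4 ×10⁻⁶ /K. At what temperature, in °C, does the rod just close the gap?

α·L₀·ΔT = 4.1 mm ⇒ ΔT = 4.1 / (18.4×10⁻⁶ × 2630.0) = 84.72 K.
T = 27.4 + 84.72 = 112.1 °C.

112 °C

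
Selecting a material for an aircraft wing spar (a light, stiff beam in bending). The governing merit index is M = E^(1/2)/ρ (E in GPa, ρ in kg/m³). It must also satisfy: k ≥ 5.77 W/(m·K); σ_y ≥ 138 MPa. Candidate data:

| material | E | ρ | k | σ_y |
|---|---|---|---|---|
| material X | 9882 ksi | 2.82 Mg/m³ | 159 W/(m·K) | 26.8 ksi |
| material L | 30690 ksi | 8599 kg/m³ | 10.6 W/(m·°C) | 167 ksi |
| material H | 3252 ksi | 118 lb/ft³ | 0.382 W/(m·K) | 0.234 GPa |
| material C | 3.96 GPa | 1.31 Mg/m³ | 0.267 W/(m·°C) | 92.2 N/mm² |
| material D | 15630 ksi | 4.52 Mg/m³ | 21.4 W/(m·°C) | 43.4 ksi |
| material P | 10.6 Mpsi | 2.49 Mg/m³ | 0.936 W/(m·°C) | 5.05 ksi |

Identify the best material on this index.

material X

Screen on constraints: k ≥ 5.77 W/(m·K); σ_y ≥ 138 MPa. Survivors: material X, material L, material D.
After converting to SI:
  material X: E = 68.13 GPa, ρ = 2820 kg/m³
  material L: E = 211.6 GPa, ρ = 8599 kg/m³
  material D: E = 107.8 GPa, ρ = 4520 kg/m³
  material X: M = 2.93×10⁻³
  material D: M = 2.30×10⁻³
  material L: M = 1.69×10⁻³
Material X has the largest M.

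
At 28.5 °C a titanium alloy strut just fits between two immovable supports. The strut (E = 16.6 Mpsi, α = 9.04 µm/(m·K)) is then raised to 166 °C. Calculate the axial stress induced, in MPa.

142 MPa

E = 16.6 Mpsi = 114.5 GPa.
ΔT = 137.5 K. Constrained thermal stress σ = E·α·ΔT = 114.5×10³ MPa × 9.04×10⁻⁶ × 137.5 = 142 MPa (compressive).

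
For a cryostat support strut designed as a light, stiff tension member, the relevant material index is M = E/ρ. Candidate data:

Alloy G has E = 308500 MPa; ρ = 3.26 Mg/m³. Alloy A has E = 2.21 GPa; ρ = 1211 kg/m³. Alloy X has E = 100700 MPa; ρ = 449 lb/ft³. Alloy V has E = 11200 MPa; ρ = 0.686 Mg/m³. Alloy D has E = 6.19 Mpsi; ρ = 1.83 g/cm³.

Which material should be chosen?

Convert each candidate to consistent units, then evaluate M:
  alloy G: E = 308.5 GPa, ρ = 3260 kg/m³
  alloy A: E = 2.210 GPa, ρ = 1211 kg/m³
  alloy X: E = 100.7 GPa, ρ = 7192 kg/m³
  alloy V: E = 11.20 GPa, ρ = 686.0 kg/m³
  alloy D: E = 42.68 GPa, ρ = 1830 kg/m³
  alloy G: M = 94.6 MN·m/kg
  alloy D: M = 23.3 MN·m/kg
  alloy V: M = 16.3 MN·m/kg
  alloy X: M = 14.0 MN·m/kg
  alloy A: M = 1.82 MN·m/kg
Alloy G has the largest M.

alloy G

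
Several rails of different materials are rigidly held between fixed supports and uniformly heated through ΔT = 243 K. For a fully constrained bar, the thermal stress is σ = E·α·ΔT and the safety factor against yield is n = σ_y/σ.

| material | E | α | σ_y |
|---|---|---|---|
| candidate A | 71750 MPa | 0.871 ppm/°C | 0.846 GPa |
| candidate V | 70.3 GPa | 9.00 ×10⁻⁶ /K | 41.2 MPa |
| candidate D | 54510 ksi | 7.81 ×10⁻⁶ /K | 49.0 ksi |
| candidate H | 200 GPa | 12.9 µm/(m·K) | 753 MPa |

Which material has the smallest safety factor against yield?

Converting E to GPa, α to ×10⁻⁶/K, σ_y to MPa, then σ and n for each:
  candidate A: E = 71.75, α = 0.871, σ_y = 846.0 → σ = 15.2 MPa, n = 55.7
  candidate V: E = 70.30, α = 9.00, σ_y = 41.20 → σ = 154 MPa, n = 0.268
  candidate D: E = 375.8, α = 7.81, σ_y = 337.8 → σ = 713 MPa, n = 0.474
  candidate H: E = 200.0, α = 12.9, σ_y = 753.0 → σ = 627 MPa, n = 1.20
Smallest n: candidate V with n = 0.268.

candidate V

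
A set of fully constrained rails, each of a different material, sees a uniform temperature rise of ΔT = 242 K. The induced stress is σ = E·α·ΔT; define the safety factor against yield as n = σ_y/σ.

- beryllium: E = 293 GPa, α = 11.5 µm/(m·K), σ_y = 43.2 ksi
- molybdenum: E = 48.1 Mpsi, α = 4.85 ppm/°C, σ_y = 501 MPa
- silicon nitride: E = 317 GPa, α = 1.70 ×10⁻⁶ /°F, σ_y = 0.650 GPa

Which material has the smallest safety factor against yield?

beryllium

In consistent units (E in GPa, α in ×10⁻⁶/K, σ_y in MPa):
  beryllium: E = 293.0, α = 11.5, σ_y = 297.9 → σ = 815 MPa, n = 0.365
  molybdenum: E = 331.6, α = 4.85, σ_y = 501.0 → σ = 389 MPa, n = 1.29
  silicon nitride: E = 317.0, α = 3.06, σ_y = 650.0 → σ = 235 MPa, n = 2.77
Smallest n: beryllium with n = 0.365.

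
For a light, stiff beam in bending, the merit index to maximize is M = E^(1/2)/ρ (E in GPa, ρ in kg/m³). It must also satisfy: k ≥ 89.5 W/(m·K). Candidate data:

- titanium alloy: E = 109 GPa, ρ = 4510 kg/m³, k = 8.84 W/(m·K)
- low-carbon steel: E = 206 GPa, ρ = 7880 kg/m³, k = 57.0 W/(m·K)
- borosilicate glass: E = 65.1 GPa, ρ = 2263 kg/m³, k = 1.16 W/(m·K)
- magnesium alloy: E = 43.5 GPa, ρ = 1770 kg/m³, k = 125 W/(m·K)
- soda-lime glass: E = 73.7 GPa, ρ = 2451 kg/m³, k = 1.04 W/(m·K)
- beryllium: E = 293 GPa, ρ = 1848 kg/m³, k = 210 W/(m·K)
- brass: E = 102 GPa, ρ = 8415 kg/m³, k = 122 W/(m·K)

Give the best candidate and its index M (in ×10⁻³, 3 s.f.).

Screen on constraints: k ≥ 89.5 W/(m·K). Survivors: magnesium alloy, beryllium, brass.
Evaluate M for each candidate:
  beryllium: M = 9.26×10⁻³
  magnesium alloy: M = 3.73×10⁻³
  brass: M = 1.20×10⁻³
Beryllium has the largest M.

beryllium, M = 9.26×10⁻³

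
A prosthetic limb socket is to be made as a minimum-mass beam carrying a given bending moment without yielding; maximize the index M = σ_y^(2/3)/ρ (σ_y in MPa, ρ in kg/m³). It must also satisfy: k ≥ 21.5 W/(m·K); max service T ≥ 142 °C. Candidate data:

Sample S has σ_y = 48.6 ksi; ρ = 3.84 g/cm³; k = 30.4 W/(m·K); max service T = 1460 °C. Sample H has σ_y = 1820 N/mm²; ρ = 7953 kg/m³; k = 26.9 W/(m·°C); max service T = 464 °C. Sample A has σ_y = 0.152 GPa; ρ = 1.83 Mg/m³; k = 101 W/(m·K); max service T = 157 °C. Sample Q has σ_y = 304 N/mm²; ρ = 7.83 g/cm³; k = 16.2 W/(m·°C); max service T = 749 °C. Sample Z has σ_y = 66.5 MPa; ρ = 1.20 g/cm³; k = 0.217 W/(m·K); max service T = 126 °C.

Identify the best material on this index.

Screen on constraints: k ≥ 21.5 W/(m·K); max service T ≥ 142 °C. Survivors: sample S, sample H, sample A.
After converting to SI:
  sample S: σ_y = 335.1 MPa, ρ = 3840 kg/m³
  sample H: σ_y = 1820 MPa, ρ = 7953 kg/m³
  sample A: σ_y = 152.0 MPa, ρ = 1830 kg/m³
  sample H: M = 18.7×10⁻³
  sample A: M = 15.6×10⁻³
  sample S: M = 12.6×10⁻³
Sample H has the largest M.

sample H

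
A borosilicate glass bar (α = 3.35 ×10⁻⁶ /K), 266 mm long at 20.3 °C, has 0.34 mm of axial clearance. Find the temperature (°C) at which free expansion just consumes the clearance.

402 °C

α·L₀·ΔT = 0.34 mm ⇒ ΔT = 0.34 / (3.35×10⁻⁶ × 266.0) = 381.6 K.
T = 20.3 + 381.6 = 401.9 °C.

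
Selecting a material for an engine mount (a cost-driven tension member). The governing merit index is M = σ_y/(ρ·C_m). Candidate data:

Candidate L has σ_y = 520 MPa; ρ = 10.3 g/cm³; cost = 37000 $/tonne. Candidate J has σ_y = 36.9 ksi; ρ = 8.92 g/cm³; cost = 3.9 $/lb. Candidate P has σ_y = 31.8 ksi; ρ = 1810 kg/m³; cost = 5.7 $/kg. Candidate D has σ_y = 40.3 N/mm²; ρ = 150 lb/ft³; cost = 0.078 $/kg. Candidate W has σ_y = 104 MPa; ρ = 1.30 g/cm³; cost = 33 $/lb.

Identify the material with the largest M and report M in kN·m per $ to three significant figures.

candidate D, M = 215 kN·m per $

Convert each candidate to consistent units, then evaluate M:
  candidate L: σ_y = 520.0 MPa, ρ = 10300 kg/m³, cost = 37.00 $/kg
  candidate J: σ_y = 254.4 MPa, ρ = 8920 kg/m³, cost = 8.598 $/kg
  candidate P: σ_y = 219.3 MPa, ρ = 1810 kg/m³, cost = 5.700 $/kg
  candidate D: σ_y = 40.30 MPa, ρ = 2403 kg/m³, cost = 0.07800 $/kg
  candidate W: σ_y = 104.0 MPa, ρ = 1300 kg/m³, cost = 72.75 $/kg
  candidate D: M = 215 kN·m per $
  candidate P: M = 21.3 kN·m per $
  candidate J: M = 3.32 kN·m per $
  candidate L: M = 1.36 kN·m per $
  candidate W: M = 1.10 kN·m per $
Candidate D ranks first.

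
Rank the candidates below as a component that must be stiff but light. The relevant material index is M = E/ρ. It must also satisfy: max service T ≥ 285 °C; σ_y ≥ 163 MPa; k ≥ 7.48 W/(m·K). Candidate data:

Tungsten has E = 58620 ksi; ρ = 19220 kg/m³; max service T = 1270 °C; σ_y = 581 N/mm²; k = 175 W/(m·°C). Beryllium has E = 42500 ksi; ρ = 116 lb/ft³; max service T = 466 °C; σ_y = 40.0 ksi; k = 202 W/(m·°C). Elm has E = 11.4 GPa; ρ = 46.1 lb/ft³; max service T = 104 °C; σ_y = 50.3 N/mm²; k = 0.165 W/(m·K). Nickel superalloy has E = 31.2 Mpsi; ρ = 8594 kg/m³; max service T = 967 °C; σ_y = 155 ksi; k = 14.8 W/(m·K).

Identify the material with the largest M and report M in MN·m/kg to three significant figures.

Screen on constraints: max service T ≥ 285 °C; σ_y ≥ 163 MPa; k ≥ 7.48 W/(m·K). Survivors: tungsten, beryllium, nickel superalloy.
After converting to SI:
  tungsten: E = 404.2 GPa, ρ = 19220 kg/m³
  beryllium: E = 293.0 GPa, ρ = 1858 kg/m³
  nickel superalloy: E = 215.1 GPa, ρ = 8594 kg/m³
  beryllium: M = 158 MN·m/kg
  nickel superalloy: M = 25.0 MN·m/kg
  tungsten: M = 21.0 MN·m/kg
The maximum is for beryllium.

beryllium, M = 158 MN·m/kg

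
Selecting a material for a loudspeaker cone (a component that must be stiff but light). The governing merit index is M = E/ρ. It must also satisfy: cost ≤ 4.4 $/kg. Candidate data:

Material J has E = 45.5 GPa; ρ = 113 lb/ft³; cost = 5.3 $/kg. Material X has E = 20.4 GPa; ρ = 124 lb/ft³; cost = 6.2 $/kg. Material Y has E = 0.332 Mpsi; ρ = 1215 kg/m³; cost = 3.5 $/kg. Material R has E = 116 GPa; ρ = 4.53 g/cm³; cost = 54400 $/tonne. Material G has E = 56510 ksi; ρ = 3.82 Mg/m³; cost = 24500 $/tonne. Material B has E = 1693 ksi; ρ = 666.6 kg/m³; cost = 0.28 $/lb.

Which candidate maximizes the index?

material B

Screen on constraints: cost ≤ 4.4 $/kg. Survivors: material Y, material B.
Normalizing units and computing the index:
  material Y: E = 2.289 GPa, ρ = 1215 kg/m³
  material B: E = 11.67 GPa, ρ = 666.6 kg/m³
  material B: M = 17.5 MN·m/kg
  material Y: M = 1.88 MN·m/kg
Material B ranks first.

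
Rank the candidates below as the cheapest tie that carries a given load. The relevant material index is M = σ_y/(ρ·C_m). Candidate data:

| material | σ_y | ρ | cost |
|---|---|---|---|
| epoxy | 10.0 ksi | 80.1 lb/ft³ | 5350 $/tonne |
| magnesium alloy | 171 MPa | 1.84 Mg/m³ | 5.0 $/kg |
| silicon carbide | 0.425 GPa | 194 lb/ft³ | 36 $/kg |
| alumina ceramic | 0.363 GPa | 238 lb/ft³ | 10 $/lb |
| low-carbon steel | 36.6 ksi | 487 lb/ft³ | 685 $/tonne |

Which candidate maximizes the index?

Putting every candidate on a common basis:
  epoxy: σ_y = 68.95 MPa, ρ = 1283 kg/m³, cost = 5.350 $/kg
  magnesium alloy: σ_y = 171.0 MPa, ρ = 1840 kg/m³, cost = 5.000 $/kg
  silicon carbide: σ_y = 425.0 MPa, ρ = 3108 kg/m³, cost = 36.00 $/kg
  alumina ceramic: σ_y = 363.0 MPa, ρ = 3812 kg/m³, cost = 22.05 $/kg
  low-carbon steel: σ_y = 252.3 MPa, ρ = 7801 kg/m³, cost = 0.6850 $/kg
  low-carbon steel: M = 47.2 kN·m per $
  magnesium alloy: M = 18.6 kN·m per $
  epoxy: M = 10.0 kN·m per $
  alumina ceramic: M = 4.32 kN·m per $
  silicon carbide: M = 3.80 kN·m per $
Low-carbon steel has the largest M.

low-carbon steel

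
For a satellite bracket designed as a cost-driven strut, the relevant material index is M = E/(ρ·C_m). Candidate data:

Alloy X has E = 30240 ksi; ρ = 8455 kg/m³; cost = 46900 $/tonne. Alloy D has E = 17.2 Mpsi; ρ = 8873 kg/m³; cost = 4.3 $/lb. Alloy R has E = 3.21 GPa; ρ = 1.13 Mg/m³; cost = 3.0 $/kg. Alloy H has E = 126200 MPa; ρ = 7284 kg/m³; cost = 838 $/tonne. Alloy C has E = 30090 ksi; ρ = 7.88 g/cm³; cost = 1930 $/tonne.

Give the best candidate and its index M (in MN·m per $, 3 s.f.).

After converting to SI:
  alloy X: E = 208.5 GPa, ρ = 8455 kg/m³, cost = 46.90 $/kg
  alloy D: E = 118.6 GPa, ρ = 8873 kg/m³, cost = 9.480 $/kg
  alloy R: E = 3.210 GPa, ρ = 1130 kg/m³, cost = 3.000 $/kg
  alloy H: E = 126.2 GPa, ρ = 7284 kg/m³, cost = 0.8380 $/kg
  alloy C: E = 207.5 GPa, ρ = 7880 kg/m³, cost = 1.930 $/kg
  alloy H: M = 20.7 MN·m per $
  alloy C: M = 13.6 MN·m per $
  alloy D: M = 1.41 MN·m per $
  alloy R: M = 0.947 MN·m per $
  alloy X: M = 0.526 MN·m per $
Alloy H has the largest M.

alloy H, M = 20.7 MN·m per $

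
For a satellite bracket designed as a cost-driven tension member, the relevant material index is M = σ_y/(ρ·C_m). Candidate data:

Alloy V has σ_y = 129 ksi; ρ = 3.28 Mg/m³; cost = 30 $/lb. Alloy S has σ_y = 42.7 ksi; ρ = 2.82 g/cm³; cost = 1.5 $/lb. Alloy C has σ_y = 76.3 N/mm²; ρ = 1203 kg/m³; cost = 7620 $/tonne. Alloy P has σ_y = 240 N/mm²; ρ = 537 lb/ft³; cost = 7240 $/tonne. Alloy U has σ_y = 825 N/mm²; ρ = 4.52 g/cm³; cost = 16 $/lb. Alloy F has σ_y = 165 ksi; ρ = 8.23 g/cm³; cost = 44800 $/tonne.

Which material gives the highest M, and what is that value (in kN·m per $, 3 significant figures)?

alloy S, M = 31.6 kN·m per $

In SI units:
  alloy V: σ_y = 889.4 MPa, ρ = 3280 kg/m³, cost = 66.14 $/kg
  alloy S: σ_y = 294.4 MPa, ρ = 2820 kg/m³, cost = 3.307 $/kg
  alloy C: σ_y = 76.30 MPa, ρ = 1203 kg/m³, cost = 7.620 $/kg
  alloy P: σ_y = 240.0 MPa, ρ = 8602 kg/m³, cost = 7.240 $/kg
  alloy U: σ_y = 825.0 MPa, ρ = 4520 kg/m³, cost = 35.27 $/kg
  alloy F: σ_y = 1138 MPa, ρ = 8230 kg/m³, cost = 44.80 $/kg
  alloy S: M = 31.6 kN·m per $
  alloy C: M = 8.32 kN·m per $
  alloy U: M = 5.17 kN·m per $
  alloy V: M = 4.10 kN·m per $
  alloy P: M = 3.85 kN·m per $
  alloy F: M = 3.09 kN·m per $
Alloy S ranks first.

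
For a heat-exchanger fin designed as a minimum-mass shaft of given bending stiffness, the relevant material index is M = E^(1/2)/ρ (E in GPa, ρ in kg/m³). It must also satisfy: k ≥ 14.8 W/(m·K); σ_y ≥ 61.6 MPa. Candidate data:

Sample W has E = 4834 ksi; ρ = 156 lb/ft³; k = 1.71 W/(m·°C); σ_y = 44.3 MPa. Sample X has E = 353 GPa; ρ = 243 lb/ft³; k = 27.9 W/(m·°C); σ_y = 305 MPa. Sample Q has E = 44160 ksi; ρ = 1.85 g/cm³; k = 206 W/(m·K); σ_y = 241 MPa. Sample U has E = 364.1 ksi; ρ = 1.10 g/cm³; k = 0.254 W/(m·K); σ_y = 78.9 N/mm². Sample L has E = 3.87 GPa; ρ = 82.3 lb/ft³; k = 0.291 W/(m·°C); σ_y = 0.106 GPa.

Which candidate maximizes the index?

Screen on constraints: k ≥ 14.8 W/(m·K); σ_y ≥ 61.6 MPa. Survivors: sample X, sample Q.
In SI units:
  sample X: E = 353.0 GPa, ρ = 3892 kg/m³
  sample Q: E = 304.5 GPa, ρ = 1850 kg/m³
  sample Q: M = 9.43×10⁻³
  sample X: M = 4.83×10⁻³
Highest index: sample Q.

sample Q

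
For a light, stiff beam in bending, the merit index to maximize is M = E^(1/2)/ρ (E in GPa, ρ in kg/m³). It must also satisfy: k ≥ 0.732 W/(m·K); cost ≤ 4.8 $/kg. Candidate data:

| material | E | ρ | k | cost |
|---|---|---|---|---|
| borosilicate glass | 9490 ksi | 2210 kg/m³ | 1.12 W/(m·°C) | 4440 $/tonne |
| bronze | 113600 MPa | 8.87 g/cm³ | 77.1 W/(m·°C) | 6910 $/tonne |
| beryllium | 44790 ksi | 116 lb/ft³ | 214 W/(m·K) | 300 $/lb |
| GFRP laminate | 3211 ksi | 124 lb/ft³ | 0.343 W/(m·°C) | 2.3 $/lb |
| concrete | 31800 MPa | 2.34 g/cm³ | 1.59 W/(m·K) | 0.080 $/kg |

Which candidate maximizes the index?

borosilicate glass

Screen on constraints: k ≥ 0.732 W/(m·K); cost ≤ 4.8 $/kg. Survivors: borosilicate glass, concrete.
Normalizing units and computing the index:
  borosilicate glass: E = 65.43 GPa, ρ = 2210 kg/m³
  concrete: E = 31.80 GPa, ρ = 2340 kg/m³
  borosilicate glass: M = 3.66×10⁻³
  concrete: M = 2.41×10⁻³
Borosilicate glass has the largest M.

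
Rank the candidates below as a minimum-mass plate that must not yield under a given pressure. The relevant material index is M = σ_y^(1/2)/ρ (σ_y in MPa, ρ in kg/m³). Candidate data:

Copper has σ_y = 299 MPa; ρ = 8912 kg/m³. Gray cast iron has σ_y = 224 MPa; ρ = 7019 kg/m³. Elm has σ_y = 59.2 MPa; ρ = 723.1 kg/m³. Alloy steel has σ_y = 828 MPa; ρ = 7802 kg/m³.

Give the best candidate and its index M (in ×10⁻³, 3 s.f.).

elm, M = 10.6×10⁻³

Evaluate M for each candidate:
  elm: M = 10.6×10⁻³
  alloy steel: M = 3.69×10⁻³
  gray cast iron: M = 2.13×10⁻³
  copper: M = 1.94×10⁻³
Highest index: elm.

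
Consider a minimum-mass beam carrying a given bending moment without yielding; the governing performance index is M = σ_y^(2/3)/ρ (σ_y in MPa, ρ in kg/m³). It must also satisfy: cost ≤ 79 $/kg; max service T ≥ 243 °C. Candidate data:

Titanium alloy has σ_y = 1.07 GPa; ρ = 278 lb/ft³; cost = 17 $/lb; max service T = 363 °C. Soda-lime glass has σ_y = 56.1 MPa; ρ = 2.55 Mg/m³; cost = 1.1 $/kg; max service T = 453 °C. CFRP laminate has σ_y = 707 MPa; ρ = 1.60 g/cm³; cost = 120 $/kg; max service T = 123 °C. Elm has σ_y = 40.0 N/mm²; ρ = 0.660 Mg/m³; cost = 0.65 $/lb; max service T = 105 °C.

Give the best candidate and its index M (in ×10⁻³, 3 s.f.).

Screen on constraints: cost ≤ 79 $/kg; max service T ≥ 243 °C. Survivors: titanium alloy, soda-lime glass.
After converting to SI:
  titanium alloy: σ_y = 1070 MPa, ρ = 4453 kg/m³
  soda-lime glass: σ_y = 56.10 MPa, ρ = 2550 kg/m³
  titanium alloy: M = 23.5×10⁻³
  soda-lime glass: M = 5.75×10⁻³
The maximum is for titanium alloy.

titanium alloy, M = 23.5×10⁻³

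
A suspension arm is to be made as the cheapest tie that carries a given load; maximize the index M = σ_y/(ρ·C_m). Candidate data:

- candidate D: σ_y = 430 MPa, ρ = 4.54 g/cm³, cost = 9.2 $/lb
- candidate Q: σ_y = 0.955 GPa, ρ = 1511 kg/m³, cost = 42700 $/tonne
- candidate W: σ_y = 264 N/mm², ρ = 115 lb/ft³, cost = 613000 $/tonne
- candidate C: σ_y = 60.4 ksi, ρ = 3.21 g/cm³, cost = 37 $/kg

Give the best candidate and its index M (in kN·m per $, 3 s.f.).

candidate Q, M = 14.8 kN·m per $

Putting every candidate on a common basis:
  candidate D: σ_y = 430.0 MPa, ρ = 4540 kg/m³, cost = 20.28 $/kg
  candidate Q: σ_y = 955.0 MPa, ρ = 1511 kg/m³, cost = 42.70 $/kg
  candidate W: σ_y = 264.0 MPa, ρ = 1842 kg/m³, cost = 613.0 $/kg
  candidate C: σ_y = 416.4 MPa, ρ = 3210 kg/m³, cost = 37.00 $/kg
  candidate Q: M = 14.8 kN·m per $
  candidate D: M = 4.67 kN·m per $
  candidate C: M = 3.51 kN·m per $
  candidate W: M = 0.234 kN·m per $
Candidate Q has the largest M.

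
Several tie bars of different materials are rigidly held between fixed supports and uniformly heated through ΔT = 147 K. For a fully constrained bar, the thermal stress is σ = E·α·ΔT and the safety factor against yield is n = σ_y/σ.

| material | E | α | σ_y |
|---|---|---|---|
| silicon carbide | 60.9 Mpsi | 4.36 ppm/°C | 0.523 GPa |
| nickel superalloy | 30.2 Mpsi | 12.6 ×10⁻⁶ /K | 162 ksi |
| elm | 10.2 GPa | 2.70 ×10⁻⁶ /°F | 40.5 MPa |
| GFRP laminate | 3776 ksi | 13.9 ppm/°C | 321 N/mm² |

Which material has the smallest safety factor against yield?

silicon carbide

With everything in SI (GPa, ×10⁻⁶/K, MPa):
  silicon carbide: E = 419.9, α = 4.36, σ_y = 523.0 → σ = 269 MPa, n = 1.94
  nickel superalloy: E = 208.2, α = 12.6, σ_y = 1117 → σ = 386 MPa, n = 2.90
  elm: E = 10.20, α = 4.86, σ_y = 40.50 → σ = 7.29 MPa, n = 5.56
  GFRP laminate: E = 26.03, α = 13.9, σ_y = 321.0 → σ = 53.2 MPa, n = 6.03
Silicon carbide has the lowest safety factor, n = 1.94.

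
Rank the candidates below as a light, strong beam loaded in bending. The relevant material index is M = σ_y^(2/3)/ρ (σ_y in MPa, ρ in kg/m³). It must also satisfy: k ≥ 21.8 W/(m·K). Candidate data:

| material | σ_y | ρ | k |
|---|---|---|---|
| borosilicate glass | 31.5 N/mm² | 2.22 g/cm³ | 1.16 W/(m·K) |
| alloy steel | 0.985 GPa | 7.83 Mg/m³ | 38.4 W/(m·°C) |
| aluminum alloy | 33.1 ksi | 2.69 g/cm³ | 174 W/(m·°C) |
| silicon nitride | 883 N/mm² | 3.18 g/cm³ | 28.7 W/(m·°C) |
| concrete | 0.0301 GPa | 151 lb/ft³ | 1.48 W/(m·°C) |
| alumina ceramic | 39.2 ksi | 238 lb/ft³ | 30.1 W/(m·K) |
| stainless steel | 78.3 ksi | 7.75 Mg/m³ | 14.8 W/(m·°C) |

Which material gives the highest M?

silicon nitride

Screen on constraints: k ≥ 21.8 W/(m·K). Survivors: alloy steel, aluminum alloy, silicon nitride, alumina ceramic.
Normalizing units and computing the index:
  alloy steel: σ_y = 985.0 MPa, ρ = 7830 kg/m³
  aluminum alloy: σ_y = 228.2 MPa, ρ = 2690 kg/m³
  silicon nitride: σ_y = 883.0 MPa, ρ = 3180 kg/m³
  alumina ceramic: σ_y = 270.3 MPa, ρ = 3812 kg/m³
  silicon nitride: M = 28.9×10⁻³
  aluminum alloy: M = 13.9×10⁻³
  alloy steel: M = 12.6×10⁻³
  alumina ceramic: M = 11.0×10⁻³
Highest index: silicon nitride.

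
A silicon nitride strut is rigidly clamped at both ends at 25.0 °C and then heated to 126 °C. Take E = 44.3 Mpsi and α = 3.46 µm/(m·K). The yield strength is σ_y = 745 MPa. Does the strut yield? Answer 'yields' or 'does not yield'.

E = 44.3 Mpsi = 305.4 GPa.
ΔT = 101.0 K. Constrained thermal stress σ = E·α·ΔT = 305.4×10³ MPa × 3.46×10⁻⁶ × 101.0 = 107 MPa (compressive).
Compare to σ_y = 745 MPa: σ < σ_y, so it does not yield.

does not yield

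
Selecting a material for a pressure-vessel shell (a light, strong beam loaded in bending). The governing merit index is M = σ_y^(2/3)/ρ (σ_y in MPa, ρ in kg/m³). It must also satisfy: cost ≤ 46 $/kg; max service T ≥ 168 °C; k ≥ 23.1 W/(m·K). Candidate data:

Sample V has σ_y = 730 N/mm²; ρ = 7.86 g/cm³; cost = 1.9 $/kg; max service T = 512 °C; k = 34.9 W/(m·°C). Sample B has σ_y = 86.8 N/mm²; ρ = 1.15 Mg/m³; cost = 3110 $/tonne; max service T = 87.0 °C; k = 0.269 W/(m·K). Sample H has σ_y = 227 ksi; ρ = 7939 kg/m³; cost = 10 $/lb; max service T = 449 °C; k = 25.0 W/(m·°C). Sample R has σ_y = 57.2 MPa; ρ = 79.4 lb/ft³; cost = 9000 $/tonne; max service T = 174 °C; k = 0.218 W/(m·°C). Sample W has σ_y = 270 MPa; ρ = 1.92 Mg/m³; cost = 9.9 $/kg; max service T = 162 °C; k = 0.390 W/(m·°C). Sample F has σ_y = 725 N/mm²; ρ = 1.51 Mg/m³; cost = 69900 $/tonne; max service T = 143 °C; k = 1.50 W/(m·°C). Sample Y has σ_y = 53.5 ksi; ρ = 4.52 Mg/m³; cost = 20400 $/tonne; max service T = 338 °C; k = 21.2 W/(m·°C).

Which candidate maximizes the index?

Screen on constraints: cost ≤ 46 $/kg; max service T ≥ 168 °C; k ≥ 23.1 W/(m·K). Survivors: sample V, sample H.
Convert each candidate to consistent units, then evaluate M:
  sample V: σ_y = 730.0 MPa, ρ = 7860 kg/m³
  sample H: σ_y = 1565 MPa, ρ = 7939 kg/m³
  sample H: M = 17.0×10⁻³
  sample V: M = 10.3×10⁻³
The maximum is for sample H.

sample H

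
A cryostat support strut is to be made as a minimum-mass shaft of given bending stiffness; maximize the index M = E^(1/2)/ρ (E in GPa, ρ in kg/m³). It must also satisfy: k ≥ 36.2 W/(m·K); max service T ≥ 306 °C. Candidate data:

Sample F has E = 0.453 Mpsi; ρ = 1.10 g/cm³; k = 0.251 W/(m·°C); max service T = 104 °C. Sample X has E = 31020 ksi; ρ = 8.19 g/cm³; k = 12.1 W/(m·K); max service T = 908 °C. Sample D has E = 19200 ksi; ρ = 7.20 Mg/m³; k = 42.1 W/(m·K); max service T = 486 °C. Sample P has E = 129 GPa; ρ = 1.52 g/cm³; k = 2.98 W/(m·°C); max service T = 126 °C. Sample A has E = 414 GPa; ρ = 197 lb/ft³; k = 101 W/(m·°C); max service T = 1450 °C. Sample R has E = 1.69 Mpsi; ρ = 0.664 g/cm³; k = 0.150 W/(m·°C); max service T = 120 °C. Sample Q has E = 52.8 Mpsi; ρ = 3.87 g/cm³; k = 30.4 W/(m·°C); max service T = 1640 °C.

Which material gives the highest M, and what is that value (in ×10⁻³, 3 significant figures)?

sample A, M = 6.45×10⁻³

Screen on constraints: k ≥ 36.2 W/(m·K); max service T ≥ 306 °C. Survivors: sample D, sample A.
Convert each candidate to consistent units, then evaluate M:
  sample D: E = 132.4 GPa, ρ = 7200 kg/m³
  sample A: E = 414.0 GPa, ρ = 3156 kg/m³
  sample A: M = 6.45×10⁻³
  sample D: M = 1.60×10⁻³
The maximum is for sample A.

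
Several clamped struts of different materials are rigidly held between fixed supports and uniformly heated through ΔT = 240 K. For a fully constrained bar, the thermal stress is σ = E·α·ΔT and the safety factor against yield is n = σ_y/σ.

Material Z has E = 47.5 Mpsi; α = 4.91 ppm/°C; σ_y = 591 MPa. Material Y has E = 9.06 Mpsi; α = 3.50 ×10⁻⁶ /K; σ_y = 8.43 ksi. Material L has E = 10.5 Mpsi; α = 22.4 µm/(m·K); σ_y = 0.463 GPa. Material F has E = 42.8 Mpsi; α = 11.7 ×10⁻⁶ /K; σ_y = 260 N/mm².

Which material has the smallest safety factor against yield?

material F

With everything in SI (GPa, ×10⁻⁶/K, MPa):
  material Z: E = 327.5, α = 4.91, σ_y = 591.0 → σ = 386 MPa, n = 1.53
  material Y: E = 62.47, α = 3.50, σ_y = 58.12 → σ = 52.5 MPa, n = 1.11
  material L: E = 72.39, α = 22.4, σ_y = 463.0 → σ = 389 MPa, n = 1.19
  material F: E = 295.1, α = 11.7, σ_y = 260.0 → σ = 829 MPa, n = 0.314
Smallest n: material F with n = 0.314.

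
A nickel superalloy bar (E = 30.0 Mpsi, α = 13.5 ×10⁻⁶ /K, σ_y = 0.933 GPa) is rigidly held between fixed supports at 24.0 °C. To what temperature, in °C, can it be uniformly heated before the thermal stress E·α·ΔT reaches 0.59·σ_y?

E = 30.0 Mpsi = 206.8 GPa.
σ_y = 0.933 GPa = 933.0 MPa.
E·α·ΔT = 550.5 MPa ⇒ ΔT = 550.5 / (206.8×10³ × 13.5×10⁻⁶) = 197.1 K.
T = 24.0 + 197.1 = 221.1 °C.

221 °C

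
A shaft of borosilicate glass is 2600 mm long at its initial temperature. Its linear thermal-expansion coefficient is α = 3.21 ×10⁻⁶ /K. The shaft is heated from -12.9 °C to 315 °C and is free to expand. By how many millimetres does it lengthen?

2.74 mm

ΔT = 315 − (-12.9) = 327.9 K.
ΔL = α·L₀·ΔT = 3.21×10⁻⁶ × 2600 mm × 327.9 K = 2.74 mm.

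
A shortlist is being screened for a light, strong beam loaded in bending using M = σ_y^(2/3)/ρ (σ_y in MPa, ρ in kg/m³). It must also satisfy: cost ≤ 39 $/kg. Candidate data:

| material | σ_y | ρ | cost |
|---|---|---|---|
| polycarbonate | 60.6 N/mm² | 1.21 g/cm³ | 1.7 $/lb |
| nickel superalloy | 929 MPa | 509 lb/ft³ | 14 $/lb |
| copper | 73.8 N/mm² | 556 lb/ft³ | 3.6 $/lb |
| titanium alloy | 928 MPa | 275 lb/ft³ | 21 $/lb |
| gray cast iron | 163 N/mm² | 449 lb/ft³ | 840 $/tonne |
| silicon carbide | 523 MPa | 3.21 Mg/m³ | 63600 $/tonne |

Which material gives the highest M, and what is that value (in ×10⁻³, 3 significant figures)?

polycarbonate, M = 12.8×10⁻³

Screen on constraints: cost ≤ 39 $/kg. Survivors: polycarbonate, nickel superalloy, copper, gray cast iron.
Putting every candidate on a common basis:
  polycarbonate: σ_y = 60.60 MPa, ρ = 1210 kg/m³
  nickel superalloy: σ_y = 929.0 MPa, ρ = 8153 kg/m³
  copper: σ_y = 73.80 MPa, ρ = 8906 kg/m³
  gray cast iron: σ_y = 163.0 MPa, ρ = 7192 kg/m³
  polycarbonate: M = 12.8×10⁻³
  nickel superalloy: M = 11.7×10⁻³
  gray cast iron: M = 4.15×10⁻³
  copper: M = 1.98×10⁻³
Polycarbonate ranks first.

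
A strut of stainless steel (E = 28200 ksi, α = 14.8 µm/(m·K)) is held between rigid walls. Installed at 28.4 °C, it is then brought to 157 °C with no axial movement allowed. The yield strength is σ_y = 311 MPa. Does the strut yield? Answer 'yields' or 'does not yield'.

E = 28200 ksi = 194.4 GPa.
ΔT = 128.6 K. Constrained thermal stress σ = E·α·ΔT = 194.4×10³ MPa × 14.8×10⁻⁶ × 128.6 = 370 MPa (compressive).
Compare to σ_y = 311 MPa: σ ≥ σ_y, so it yields.

yields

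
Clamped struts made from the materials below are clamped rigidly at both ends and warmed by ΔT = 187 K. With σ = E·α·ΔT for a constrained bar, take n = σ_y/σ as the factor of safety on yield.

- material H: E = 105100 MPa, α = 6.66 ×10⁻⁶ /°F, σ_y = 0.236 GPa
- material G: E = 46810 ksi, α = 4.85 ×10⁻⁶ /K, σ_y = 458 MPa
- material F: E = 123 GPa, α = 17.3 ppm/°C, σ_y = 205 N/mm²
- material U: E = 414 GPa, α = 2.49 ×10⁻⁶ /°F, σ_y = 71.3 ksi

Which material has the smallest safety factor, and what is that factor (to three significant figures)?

material F, n = 0.515

With everything in SI (GPa, ×10⁻⁶/K, MPa):
  material H: E = 105.1, α = 12.0, σ_y = 236.0 → σ = 236 MPa, n = 1.00
  material G: E = 322.7, α = 4.85, σ_y = 458.0 → σ = 293 MPa, n = 1.56
  material F: E = 123.0, α = 17.3, σ_y = 205.0 → σ = 398 MPa, n = 0.515
  material U: E = 414.0, α = 4.48, σ_y = 491.6 → σ = 347 MPa, n = 1.42
Smallest n: material F with n = 0.515.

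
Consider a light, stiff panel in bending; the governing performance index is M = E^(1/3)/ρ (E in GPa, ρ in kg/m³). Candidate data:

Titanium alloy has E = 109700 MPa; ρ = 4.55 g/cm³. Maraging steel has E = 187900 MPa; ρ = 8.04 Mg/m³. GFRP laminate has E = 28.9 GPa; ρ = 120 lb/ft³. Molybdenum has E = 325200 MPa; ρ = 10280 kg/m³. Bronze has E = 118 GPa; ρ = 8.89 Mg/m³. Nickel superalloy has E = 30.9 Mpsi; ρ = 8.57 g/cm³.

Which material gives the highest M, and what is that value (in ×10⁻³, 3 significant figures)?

GFRP laminate, M = 1.60×10⁻³

Normalizing units and computing the index:
  titanium alloy: E = 109.7 GPa, ρ = 4550 kg/m³
  maraging steel: E = 187.9 GPa, ρ = 8040 kg/m³
  GFRP laminate: E = 28.90 GPa, ρ = 1922 kg/m³
  molybdenum: E = 325.2 GPa, ρ = 10280 kg/m³
  bronze: E = 118.0 GPa, ρ = 8890 kg/m³
  nickel superalloy: E = 213.0 GPa, ρ = 8570 kg/m³
  GFRP laminate: M = 1.60×10⁻³
  titanium alloy: M = 1.05×10⁻³
  maraging steel: M = 0.712×10⁻³
  nickel superalloy: M = 0.697×10⁻³
  molybdenum: M = 0.669×10⁻³
  bronze: M = 0.552×10⁻³
GFRP laminate has the largest M.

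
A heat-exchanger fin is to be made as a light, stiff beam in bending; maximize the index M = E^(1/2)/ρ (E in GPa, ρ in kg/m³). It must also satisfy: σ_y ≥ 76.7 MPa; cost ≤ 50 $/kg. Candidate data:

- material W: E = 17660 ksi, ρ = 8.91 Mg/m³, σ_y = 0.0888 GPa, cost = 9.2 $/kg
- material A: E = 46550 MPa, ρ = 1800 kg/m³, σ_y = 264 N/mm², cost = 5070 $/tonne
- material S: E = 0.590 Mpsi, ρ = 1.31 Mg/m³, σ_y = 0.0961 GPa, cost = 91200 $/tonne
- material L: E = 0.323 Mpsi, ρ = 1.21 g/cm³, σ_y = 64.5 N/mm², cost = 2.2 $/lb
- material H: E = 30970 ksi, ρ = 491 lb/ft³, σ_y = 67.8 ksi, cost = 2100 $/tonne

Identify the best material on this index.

material A

Screen on constraints: σ_y ≥ 76.7 MPa; cost ≤ 50 $/kg. Survivors: material W, material A, material H.
In SI units:
  material W: E = 121.8 GPa, ρ = 8910 kg/m³
  material A: E = 46.55 GPa, ρ = 1800 kg/m³
  material H: E = 213.5 GPa, ρ = 7865 kg/m³
  material A: M = 3.79×10⁻³
  material H: M = 1.86×10⁻³
  material W: M = 1.24×10⁻³
Highest index: material A.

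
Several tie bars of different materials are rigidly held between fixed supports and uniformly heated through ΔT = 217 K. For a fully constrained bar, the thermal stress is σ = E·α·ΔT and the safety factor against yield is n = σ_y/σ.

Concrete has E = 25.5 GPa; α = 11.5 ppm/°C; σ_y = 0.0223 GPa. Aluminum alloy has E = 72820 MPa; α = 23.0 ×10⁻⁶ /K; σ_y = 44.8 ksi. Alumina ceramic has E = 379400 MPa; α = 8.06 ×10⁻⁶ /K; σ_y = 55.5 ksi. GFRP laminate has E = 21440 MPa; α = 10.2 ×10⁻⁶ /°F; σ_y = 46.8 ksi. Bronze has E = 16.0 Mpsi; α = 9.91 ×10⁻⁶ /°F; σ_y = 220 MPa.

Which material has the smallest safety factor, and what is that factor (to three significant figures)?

In consistent units (E in GPa, α in ×10⁻⁶/K, σ_y in MPa):
  concrete: E = 25.50, α = 11.5, σ_y = 22.30 → σ = 63.6 MPa, n = 0.350
  aluminum alloy: E = 72.82, α = 23.0, σ_y = 308.9 → σ = 363 MPa, n = 0.850
  alumina ceramic: E = 379.4, α = 8.06, σ_y = 382.7 → σ = 664 MPa, n = 0.577
  GFRP laminate: E = 21.44, α = 18.4, σ_y = 322.7 → σ = 85.4 MPa, n = 3.78
  bronze: E = 110.3, α = 17.8, σ_y = 220.0 → σ = 427 MPa, n = 0.515
Smallest n: concrete with n = 0.350.

concrete, n = 0.350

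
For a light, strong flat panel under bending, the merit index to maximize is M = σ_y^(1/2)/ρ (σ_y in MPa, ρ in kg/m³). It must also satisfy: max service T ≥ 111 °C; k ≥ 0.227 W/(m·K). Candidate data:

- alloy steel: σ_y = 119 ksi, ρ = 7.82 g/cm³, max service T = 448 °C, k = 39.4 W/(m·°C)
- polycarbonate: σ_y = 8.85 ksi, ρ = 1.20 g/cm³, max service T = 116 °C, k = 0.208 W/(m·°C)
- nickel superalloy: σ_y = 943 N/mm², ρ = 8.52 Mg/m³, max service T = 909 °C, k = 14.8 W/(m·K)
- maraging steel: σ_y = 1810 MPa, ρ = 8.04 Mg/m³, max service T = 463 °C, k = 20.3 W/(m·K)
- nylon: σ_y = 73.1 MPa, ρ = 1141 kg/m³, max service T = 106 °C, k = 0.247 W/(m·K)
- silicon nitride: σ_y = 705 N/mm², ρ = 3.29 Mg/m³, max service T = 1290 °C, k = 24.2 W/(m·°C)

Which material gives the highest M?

Screen on constraints: max service T ≥ 111 °C; k ≥ 0.227 W/(m·K). Survivors: alloy steel, nickel superalloy, maraging steel, silicon nitride.
In SI units:
  alloy steel: σ_y = 820.5 MPa, ρ = 7820 kg/m³
  nickel superalloy: σ_y = 943.0 MPa, ρ = 8520 kg/m³
  maraging steel: σ_y = 1810 MPa, ρ = 8040 kg/m³
  silicon nitride: σ_y = 705.0 MPa, ρ = 3290 kg/m³
  silicon nitride: M = 8.07×10⁻³
  maraging steel: M = 5.29×10⁻³
  alloy steel: M = 3.66×10⁻³
  nickel superalloy: M = 3.60×10⁻³
Silicon nitride ranks first.

silicon nitride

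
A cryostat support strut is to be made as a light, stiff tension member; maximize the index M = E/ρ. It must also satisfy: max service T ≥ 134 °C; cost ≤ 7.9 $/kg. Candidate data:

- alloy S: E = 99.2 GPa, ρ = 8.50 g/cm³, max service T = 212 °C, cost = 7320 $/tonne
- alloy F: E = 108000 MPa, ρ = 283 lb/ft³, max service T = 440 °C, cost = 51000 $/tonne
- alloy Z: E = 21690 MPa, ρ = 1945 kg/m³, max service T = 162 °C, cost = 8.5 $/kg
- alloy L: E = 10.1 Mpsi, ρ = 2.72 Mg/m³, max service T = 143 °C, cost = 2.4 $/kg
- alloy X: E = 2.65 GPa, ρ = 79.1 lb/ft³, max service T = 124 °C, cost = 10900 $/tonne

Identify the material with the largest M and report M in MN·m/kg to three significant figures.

alloy L, M = 25.6 MN·m/kg

Screen on constraints: max service T ≥ 134 °C; cost ≤ 7.9 $/kg. Survivors: alloy S, alloy L.
After converting to SI:
  alloy S: E = 99.20 GPa, ρ = 8500 kg/m³
  alloy L: E = 69.64 GPa, ρ = 2720 kg/m³
  alloy L: M = 25.6 MN·m/kg
  alloy S: M = 11.7 MN·m/kg
Alloy L ranks first.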